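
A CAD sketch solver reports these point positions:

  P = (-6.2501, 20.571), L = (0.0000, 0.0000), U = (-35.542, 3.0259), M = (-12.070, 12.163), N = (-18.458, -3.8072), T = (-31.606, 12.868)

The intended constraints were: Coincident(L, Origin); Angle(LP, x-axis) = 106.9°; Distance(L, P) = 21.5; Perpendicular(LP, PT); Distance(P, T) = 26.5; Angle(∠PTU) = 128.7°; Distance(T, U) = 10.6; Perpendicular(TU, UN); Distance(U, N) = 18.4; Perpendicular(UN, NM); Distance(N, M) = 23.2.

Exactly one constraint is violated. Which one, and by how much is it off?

Distance(N, M) = 23.2 — off by 6.00.

L = (0.00, 0.00) ✓; LP at 106.9° ✓; |LP| = 21.50 ✓; ∠(LP, PT) = 90.00° ✓; |PT| = 26.50 ✓; ∠PTU = 128.7° ✓; |TU| = 10.60 ✓; ∠(TU, UN) = 90.00° ✓; |UN| = 18.40 ✓; ∠(UN, NM) = 90.00° ✓; |NM| = 17.20 ✗.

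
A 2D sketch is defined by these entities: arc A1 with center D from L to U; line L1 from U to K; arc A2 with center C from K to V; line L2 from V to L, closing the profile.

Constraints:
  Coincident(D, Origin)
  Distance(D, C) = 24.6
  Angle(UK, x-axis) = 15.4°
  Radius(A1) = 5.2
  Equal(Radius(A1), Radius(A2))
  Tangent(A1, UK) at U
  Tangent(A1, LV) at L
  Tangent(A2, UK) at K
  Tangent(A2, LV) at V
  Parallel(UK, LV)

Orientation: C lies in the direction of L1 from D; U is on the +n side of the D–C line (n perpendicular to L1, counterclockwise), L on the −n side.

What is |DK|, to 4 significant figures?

25.14

Tangency of A1 to both parallel lines with radius 5.2 puts U and L at D ± 5.2·n: U = (-1.381, 5.013), L = (1.381, -5.013). Equal radii place K and V the same way about C: K = C + 5.2·n = (22.34, 11.55), V = C − 5.2·n = (25.10, 1.519). Then |DK| = |K − D| = 25.14.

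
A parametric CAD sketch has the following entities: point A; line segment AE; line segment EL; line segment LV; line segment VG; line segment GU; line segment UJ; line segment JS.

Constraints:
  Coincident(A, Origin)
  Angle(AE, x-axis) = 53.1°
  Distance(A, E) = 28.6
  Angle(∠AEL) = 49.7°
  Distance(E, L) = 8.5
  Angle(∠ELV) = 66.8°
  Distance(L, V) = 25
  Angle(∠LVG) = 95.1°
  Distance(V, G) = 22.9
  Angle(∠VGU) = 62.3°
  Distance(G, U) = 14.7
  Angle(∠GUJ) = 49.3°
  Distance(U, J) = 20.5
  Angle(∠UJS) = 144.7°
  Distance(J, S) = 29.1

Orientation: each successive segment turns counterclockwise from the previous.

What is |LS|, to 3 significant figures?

61.8

A is at the origin; AE runs at 53.1° with length 28.6, so E = (17.2, 22.9). ∠AEL = 49.7° gives EL at -177° from the x-axis; with |EL| = 8.5, L = (8.69, 22.4). ∠ELV = 66.8° gives LV at -63.4° from the x-axis; with |LV| = 25.0, V = (19.9, 0.0130). ∠LVG = 95.1° gives VG at 21.5° from the x-axis; with |VG| = 22.9, G = (41.2, 8.41). ∠VGU = 62.3° gives GU at 139° from the x-axis; with |GU| = 14.7, U = (30.1, 18.0). ∠GUJ = 49.3° gives UJ at -90.1° from the x-axis; with |UJ| = 20.5, J = (30.0, -2.49). ∠UJS = 144.7° gives JS at -54.8° from the x-axis; with |JS| = 29.1, S = (46.8, -26.3). Then |LS| = |S − L| = 61.8.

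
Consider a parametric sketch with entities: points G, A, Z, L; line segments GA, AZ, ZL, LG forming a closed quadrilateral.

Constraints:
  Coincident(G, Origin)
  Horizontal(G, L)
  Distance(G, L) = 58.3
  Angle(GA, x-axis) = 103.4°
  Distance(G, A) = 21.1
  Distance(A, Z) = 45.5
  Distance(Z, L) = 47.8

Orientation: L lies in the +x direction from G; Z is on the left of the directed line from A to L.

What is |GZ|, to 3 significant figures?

54.8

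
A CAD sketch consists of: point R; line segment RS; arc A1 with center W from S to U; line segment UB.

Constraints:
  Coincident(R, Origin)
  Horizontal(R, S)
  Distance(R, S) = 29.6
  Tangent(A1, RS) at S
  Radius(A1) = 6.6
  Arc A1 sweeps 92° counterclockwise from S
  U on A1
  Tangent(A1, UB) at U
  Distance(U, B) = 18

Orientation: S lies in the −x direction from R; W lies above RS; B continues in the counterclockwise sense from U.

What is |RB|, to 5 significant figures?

34.271

On A1, S sits at bearing -90° from W; a 92° counterclockwise sweep puts U at bearing 2°, so U = W + 6.6·(cos 2°, sin 2°) = (-23.004, 6.8303). Tangency of A1 to UB means the radius WU is perpendicular to UB, so UB runs along (−sin 2°, cos 2°); with |UB| = 18.0, B = (-23.632, 24.819). Then |RB| = |B − R| = 34.271.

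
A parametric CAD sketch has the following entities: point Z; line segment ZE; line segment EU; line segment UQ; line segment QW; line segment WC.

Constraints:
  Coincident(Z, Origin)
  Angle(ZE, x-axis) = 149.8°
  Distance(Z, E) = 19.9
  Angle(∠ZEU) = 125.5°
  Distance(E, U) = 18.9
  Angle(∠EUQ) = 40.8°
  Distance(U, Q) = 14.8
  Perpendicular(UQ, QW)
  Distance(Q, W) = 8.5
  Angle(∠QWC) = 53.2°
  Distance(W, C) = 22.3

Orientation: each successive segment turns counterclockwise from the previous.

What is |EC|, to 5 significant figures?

24.446

Z is at the origin; ZE runs at 149.8° with length 19.9, so E = (-17.199, 10.010). ∠ZEU = 125.5° gives EU at -155.70° from the x-axis; with |EU| = 18.9, U = (-34.425, 2.2325). ∠EUQ = 40.8° gives UQ at -16.500° from the x-axis; with |UQ| = 14.8, Q = (-20.234, -1.9710). UQ is perpendicular to QW, so QW runs at 73.500°; with |QW| = 8.5, W = (-17.820, 6.1790). ∠QWC = 53.2° gives WC at -159.70° from the x-axis; with |WC| = 22.3, C = (-38.735, -1.5576). Then |EC| = |C − E| = 24.446.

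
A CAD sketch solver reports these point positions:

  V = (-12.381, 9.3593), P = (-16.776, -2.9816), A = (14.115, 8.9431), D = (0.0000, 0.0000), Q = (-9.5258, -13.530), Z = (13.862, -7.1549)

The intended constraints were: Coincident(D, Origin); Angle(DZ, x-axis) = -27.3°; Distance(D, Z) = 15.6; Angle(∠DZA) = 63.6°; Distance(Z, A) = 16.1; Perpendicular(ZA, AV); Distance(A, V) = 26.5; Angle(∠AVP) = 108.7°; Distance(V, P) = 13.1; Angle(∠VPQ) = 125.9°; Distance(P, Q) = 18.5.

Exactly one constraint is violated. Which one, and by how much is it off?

Distance(P, Q) = 18.5 — off by 5.70.

D = (0.00, 0.00) ✓; DZ at -27.30° ✓; |DZ| = 15.60 ✓; ∠DZA = 63.60° ✓; |ZA| = 16.10 ✓; ∠(ZA, AV) = 90.00° ✓; |AV| = 26.50 ✓; ∠AVP = 108.7° ✓; |VP| = 13.10 ✓; ∠VPQ = 125.9° ✓; |PQ| = 12.80 ✗.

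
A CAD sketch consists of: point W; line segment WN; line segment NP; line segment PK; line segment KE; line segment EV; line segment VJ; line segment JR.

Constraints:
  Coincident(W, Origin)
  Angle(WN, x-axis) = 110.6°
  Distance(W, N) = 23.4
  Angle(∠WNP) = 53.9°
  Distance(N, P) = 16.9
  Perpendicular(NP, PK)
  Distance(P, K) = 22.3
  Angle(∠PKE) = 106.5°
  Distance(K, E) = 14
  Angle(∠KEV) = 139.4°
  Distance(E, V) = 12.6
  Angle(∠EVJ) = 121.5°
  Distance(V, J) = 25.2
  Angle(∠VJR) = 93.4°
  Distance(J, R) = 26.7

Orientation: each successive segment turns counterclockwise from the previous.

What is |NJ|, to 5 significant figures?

11.913

W is at the origin; WN runs at 110.6° with length 23.4, so N = (-8.2331, 21.904). ∠WNP = 53.9° gives NP at -123.30° from the x-axis; with |NP| = 16.9, P = (-17.512, 7.7786). The perpendicularity gives PK at right angles to NP, so PK runs at -33.300°; with |PK| = 22.3, K = (1.1269, -4.4646). ∠PKE = 106.5° gives KE at 40.200° from the x-axis; with |KE| = 14.0, E = (11.820, 4.5718). ∠KEV = 139.4° gives EV at 80.800° from the x-axis; with |EV| = 12.6, V = (13.835, 17.010). ∠EVJ = 121.5° gives VJ at 139.30° from the x-axis; with |VJ| = 25.2, J = (-5.2704, 33.443). Then |NJ| = |J − N| = 11.913.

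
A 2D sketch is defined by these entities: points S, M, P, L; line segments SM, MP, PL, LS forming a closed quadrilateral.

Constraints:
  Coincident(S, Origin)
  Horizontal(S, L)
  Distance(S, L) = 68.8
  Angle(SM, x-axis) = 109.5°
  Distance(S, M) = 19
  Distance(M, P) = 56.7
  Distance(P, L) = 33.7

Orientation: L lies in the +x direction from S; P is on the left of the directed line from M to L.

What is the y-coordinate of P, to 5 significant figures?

27.638

Checks: |MP| = 56.70 ✓; |PL| = 33.70 ✓.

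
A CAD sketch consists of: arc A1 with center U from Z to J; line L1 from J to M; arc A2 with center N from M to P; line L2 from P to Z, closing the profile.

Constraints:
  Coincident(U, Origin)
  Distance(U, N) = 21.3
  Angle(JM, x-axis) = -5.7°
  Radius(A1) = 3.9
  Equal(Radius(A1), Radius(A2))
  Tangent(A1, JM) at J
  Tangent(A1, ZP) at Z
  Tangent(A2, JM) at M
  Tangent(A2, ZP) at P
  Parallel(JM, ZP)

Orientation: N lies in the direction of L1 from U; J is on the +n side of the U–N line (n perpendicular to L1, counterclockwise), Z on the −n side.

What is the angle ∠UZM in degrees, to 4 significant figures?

69.89°

Tangency of A1 to both parallel lines with radius 3.9 puts J and Z at U ± 3.9·n: J = (0.3873, 3.881), Z = (-0.3873, -3.881). Equal radii place M and P the same way about N: M = N + 3.9·n = (21.58, 1.765), P = N − 3.9·n = (20.81, -5.996). Then cos ∠UZM = ZU·ZM / (|ZU||ZM|), giving 69.89°.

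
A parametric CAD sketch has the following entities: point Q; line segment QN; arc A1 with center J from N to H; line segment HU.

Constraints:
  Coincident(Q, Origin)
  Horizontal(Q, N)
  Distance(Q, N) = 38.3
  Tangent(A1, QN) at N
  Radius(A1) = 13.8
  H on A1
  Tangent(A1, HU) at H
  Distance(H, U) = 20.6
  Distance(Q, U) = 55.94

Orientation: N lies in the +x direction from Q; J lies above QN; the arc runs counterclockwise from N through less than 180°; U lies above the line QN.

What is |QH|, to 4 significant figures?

54.39

Checks: Q.y = 0.00, N.y = 0.00 ✓; |JH| = 13.80 ✓; ∠(JH, HU) = 90.00° ✓; |HU| = 20.60 ✓; |QU| = 55.94 ✓.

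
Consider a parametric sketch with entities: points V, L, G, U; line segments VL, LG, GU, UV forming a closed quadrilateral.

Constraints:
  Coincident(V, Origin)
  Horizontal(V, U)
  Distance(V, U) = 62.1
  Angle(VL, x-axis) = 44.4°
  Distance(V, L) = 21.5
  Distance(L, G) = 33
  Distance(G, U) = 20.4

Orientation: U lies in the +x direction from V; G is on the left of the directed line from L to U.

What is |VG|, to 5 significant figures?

50.658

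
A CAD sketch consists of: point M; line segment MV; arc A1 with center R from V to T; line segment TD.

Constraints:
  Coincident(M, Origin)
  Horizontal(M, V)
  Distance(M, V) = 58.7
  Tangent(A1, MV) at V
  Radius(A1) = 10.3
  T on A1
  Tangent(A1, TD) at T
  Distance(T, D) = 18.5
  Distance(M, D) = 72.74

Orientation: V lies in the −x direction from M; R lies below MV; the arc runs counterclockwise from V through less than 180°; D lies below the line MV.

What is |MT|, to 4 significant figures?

69.89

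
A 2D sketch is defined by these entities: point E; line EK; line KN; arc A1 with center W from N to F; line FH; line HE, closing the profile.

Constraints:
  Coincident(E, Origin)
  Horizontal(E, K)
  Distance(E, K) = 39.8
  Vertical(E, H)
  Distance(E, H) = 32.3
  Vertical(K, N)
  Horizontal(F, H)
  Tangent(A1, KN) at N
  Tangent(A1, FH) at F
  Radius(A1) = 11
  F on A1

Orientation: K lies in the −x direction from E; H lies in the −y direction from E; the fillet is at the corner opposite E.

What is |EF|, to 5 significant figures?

43.275

E is at the origin; E and K share the same y with |EK| = 39.8 and K on the −x side, so K = (-39.800, 0.0000). E and H share the same x with |EH| = 32.3 and H on the −y side, so H = (0.0000, -32.300). The virtual corner opposite E is at (-39.800, -32.300). Since A1 is tangent to KN there, WN ⟂ KN and tangency of A1 to FH means the radius WF is perpendicular to FH, with radius 11.0, so the center W sits 11.0 in from both sides at W = (-28.800, -21.300). That places the tangent points at N = (-39.800, -21.300) on KN and F = (-28.800, -32.300) on FH. Then |EF| = |F − E| = 43.275.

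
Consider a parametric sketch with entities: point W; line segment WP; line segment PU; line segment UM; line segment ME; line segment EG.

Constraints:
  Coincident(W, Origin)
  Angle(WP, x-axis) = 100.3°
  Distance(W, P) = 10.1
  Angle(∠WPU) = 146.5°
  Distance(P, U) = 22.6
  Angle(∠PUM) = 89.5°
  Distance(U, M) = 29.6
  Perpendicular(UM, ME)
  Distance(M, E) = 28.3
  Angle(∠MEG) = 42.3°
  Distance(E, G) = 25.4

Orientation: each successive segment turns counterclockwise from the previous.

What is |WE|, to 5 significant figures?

23.905

W is at the origin; WP runs at 100.3° with length 10.1, so P = (-1.8059, 9.9372). ∠WPU = 146.5° gives PU at 133.80° from the x-axis; with |PU| = 22.6, U = (-17.448, 26.249). ∠PUM = 89.5° gives UM at -135.70° from the x-axis; with |UM| = 29.6, M = (-38.633, 5.5759). The perpendicularity gives ME at right angles to UM, so ME runs at -45.700°; with |ME| = 28.3, E = (-18.868, -14.678). Then |WE| = |E − W| = 23.905.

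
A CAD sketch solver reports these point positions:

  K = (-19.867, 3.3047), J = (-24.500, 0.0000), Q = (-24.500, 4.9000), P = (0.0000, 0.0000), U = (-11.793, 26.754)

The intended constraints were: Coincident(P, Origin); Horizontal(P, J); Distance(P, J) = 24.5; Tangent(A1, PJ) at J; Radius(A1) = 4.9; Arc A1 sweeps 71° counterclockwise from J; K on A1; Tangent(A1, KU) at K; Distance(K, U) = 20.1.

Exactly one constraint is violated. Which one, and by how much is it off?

Distance(K, U) = 20.1 — off by 4.70.

P = (0.00, 0.00) ✓; P.y = 0.00, J.y = 0.00 ✓; |PJ| = 24.50 ✓; ∠(QJ, JP) = 90.00° ✓; |QJ| = 4.900 ✓; bearing(Q→K) − bearing(Q→J) = 71.00° ✓; |QK| = 4.900 ✓; ∠(QK, KU) = 90.00° ✓; |KU| = 24.80 ✗.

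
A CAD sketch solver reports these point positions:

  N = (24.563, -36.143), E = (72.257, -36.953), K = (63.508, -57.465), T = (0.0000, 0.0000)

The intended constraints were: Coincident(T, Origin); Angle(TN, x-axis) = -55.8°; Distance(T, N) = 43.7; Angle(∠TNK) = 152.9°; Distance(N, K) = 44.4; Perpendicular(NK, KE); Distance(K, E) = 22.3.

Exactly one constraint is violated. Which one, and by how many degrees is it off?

Perpendicular(NK, KE) — off by 5.60°.

T = (0.00, 0.00) ✓; TN at -55.80° ✓; |TN| = 43.70 ✓; ∠TNK = 152.9° ✓; |NK| = 44.40 ✓; ∠(NK, KE) = 95.60° ✗; |KE| = 22.30 ✓.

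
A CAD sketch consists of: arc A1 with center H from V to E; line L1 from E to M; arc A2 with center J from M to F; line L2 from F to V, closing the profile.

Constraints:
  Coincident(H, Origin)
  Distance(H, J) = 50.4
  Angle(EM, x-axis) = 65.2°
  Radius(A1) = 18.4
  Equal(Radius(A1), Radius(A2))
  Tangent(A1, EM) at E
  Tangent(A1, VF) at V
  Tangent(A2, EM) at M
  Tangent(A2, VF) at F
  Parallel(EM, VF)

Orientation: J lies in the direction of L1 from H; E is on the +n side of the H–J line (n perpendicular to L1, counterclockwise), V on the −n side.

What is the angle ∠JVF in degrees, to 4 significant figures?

20.06°

The slot axis is L1's direction at 65.2°, so u = (cos 65.2°, sin 65.2°) = (0.4195, 0.9078) and n = (−sin 65.2°, cos 65.2°) = (-0.9078, 0.4195). H is at the origin and J lies 50.4 along u from H, so J = 50.4·u = (21.14, 45.75). Tangency of A1 to both parallel lines with radius 18.4 puts E and V at H ± 18.4·n: E = (-16.70, 7.718), V = (16.70, -7.718). Equal radii place M and F the same way about J: M = J + 18.4·n = (4.437, 53.47), F = J − 18.4·n = (37.84, 38.03). Then cos ∠JVF = VJ·VF / (|VJ||VF|), giving 20.06°.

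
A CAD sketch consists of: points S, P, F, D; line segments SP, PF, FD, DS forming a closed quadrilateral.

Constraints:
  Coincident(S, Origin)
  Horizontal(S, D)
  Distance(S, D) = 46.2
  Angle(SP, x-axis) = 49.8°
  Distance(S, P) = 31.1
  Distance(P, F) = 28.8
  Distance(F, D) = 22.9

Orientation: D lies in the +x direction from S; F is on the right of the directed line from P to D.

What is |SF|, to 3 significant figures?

24.3

Checks: |PF| = 28.80 ✓; |FD| = 22.90 ✓.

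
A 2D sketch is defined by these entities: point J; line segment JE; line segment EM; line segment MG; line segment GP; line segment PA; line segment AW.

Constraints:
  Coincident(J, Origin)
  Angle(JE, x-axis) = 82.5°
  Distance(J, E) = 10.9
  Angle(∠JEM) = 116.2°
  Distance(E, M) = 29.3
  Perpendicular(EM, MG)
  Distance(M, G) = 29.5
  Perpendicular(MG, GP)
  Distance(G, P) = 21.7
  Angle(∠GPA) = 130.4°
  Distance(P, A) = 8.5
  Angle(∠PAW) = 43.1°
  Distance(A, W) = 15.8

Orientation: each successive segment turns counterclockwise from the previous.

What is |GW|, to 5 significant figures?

12.427

J is at the origin; JE runs at 82.5° with length 10.9, so E = (1.4227, 10.807). ∠JEM = 116.2° gives EM at 146.30° from the x-axis; with |EM| = 29.3, M = (-22.954, 27.064). The perpendicularity gives MG at right angles to EM, so MG runs at -123.70°; with |MG| = 29.5, G = (-39.321, 2.5210). MG is perpendicular to GP, so GP runs at -33.700°; with |GP| = 21.7, P = (-21.268, -9.5191). ∠GPA = 130.4° gives PA at 15.900° from the x-axis; with |PA| = 8.5, A = (-13.093, -7.1904). ∠PAW = 43.1° gives AW at 152.80° from the x-axis; with |AW| = 15.8, W = (-27.146, 0.031721). Then |GW| = |W − G| = 12.427.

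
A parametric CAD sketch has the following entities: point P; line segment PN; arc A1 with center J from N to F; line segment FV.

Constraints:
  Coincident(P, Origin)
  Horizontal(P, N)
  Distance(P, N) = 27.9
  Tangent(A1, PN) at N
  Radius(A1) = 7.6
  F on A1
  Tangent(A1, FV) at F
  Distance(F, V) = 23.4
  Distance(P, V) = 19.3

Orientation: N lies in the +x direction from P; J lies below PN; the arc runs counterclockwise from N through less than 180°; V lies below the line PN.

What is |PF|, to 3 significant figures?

22.7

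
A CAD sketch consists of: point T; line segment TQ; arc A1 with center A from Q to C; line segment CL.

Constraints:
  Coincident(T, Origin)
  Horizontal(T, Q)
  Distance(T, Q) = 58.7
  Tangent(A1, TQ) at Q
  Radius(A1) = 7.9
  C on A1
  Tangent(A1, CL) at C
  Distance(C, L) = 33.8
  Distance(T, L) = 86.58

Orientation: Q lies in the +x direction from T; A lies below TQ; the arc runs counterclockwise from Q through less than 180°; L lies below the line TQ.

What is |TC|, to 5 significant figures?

55.171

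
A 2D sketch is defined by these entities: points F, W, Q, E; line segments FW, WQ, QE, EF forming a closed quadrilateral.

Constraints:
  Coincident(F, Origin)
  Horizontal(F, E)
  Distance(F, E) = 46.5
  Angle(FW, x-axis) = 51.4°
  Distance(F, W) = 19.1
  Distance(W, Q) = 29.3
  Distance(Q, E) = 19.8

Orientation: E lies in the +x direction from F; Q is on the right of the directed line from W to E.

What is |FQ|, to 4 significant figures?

30.22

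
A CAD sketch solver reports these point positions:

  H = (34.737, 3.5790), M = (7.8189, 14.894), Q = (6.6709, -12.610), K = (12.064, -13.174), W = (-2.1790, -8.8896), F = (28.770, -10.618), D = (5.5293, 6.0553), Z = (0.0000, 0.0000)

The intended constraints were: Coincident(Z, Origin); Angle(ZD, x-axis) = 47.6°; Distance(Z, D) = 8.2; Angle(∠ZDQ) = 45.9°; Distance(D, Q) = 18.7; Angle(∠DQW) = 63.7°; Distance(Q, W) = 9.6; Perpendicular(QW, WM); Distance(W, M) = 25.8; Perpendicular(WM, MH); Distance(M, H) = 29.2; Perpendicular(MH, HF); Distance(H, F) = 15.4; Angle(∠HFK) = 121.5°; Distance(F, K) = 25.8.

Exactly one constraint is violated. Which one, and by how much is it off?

Distance(F, K) = 25.8 — off by 8.90.

Z = (0.00, 0.00) ✓; ZD at 47.60° ✓; |ZD| = 8.200 ✓; ∠ZDQ = 45.90° ✓; |DQ| = 18.70 ✓; ∠DQW = 63.70° ✓; |QW| = 9.600 ✓; ∠(QW, WM) = 90.00° ✓; |WM| = 25.80 ✓; ∠(WM, MH) = 90.00° ✓; |MH| = 29.20 ✓; ∠(MH, HF) = 90.00° ✓; |HF| = 15.40 ✓; ∠HFK = 121.5° ✓; |FK| = 16.90 ✗.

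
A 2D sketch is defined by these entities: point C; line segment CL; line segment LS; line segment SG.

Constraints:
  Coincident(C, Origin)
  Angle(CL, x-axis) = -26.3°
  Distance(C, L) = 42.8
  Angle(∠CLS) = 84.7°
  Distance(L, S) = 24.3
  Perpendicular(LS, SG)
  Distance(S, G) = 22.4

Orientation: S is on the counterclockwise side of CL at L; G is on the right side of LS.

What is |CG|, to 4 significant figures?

68.13

C is at the origin; CL runs at -26.3° with length 42.8, so L = 42.8·(cos -26.3°, sin -26.3°) = (38.37, -18.96). ∠CLS = 84.7°, so LS runs at -26.3° + (180° − 84.7°) = 69.00° from the x-axis; with |LS| = 24.3, S = L + 24.3·(cos 69.00°, sin 69.00°) = (47.08, 3.723). LS is perpendicular to SG; with |SG| = 22.4 on the right of LS, G = S + 22.4·(0.9336, -0.3584) = (67.99, -4.305). Then |CG| = |G − C| = 68.13.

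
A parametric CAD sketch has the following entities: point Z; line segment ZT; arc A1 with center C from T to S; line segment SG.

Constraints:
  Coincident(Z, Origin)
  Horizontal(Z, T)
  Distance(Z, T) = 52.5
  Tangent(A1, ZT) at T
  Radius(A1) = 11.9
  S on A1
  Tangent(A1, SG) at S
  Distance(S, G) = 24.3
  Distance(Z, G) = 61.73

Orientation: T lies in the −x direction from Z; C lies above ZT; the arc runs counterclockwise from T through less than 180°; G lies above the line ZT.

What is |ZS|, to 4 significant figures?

43.89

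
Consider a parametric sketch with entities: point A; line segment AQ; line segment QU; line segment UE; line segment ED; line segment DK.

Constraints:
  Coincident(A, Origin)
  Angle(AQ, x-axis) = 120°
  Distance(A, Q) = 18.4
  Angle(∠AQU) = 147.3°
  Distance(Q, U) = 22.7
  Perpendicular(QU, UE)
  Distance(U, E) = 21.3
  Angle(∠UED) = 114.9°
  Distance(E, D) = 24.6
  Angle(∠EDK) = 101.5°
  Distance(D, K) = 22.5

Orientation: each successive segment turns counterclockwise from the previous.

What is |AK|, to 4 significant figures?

4.399

∠UED = 114.9° gives ED at -52.20° from the x-axis; with |ED| = 24.6, D = (-24.06, -12.02). ∠EDK = 101.5° gives DK at 26.30° from the x-axis; with |DK| = 22.5, K = (-3.892, -2.050). Then |AK| = |K − A| = 4.399.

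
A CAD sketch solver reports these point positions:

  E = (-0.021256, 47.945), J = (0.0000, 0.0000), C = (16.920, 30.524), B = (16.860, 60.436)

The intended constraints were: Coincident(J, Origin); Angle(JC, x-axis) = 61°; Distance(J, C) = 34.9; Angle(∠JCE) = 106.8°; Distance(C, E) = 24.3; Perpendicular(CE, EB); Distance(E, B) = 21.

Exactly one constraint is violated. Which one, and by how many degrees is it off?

Perpendicular(CE, EB) — off by 7.70°.

J = (0.00, 0.00) ✓; JC at 61.00° ✓; |JC| = 34.90 ✓; ∠JCE = 106.8° ✓; |CE| = 24.30 ✓; ∠(CE, EB) = 97.70° ✗; |EB| = 21.00 ✓.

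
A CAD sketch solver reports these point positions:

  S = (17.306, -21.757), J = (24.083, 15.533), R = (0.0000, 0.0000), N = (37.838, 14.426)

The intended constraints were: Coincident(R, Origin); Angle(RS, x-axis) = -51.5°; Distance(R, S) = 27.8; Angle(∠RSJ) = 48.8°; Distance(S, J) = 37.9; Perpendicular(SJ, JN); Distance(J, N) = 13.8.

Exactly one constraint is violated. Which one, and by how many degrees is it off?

Perpendicular(SJ, JN) — off by 5.70°.

R = (0.00, 0.00) ✓; RS at -51.50° ✓; |RS| = 27.80 ✓; ∠RSJ = 48.80° ✓; |SJ| = 37.90 ✓; ∠(SJ, JN) = 84.30° ✗; |JN| = 13.80 ✓.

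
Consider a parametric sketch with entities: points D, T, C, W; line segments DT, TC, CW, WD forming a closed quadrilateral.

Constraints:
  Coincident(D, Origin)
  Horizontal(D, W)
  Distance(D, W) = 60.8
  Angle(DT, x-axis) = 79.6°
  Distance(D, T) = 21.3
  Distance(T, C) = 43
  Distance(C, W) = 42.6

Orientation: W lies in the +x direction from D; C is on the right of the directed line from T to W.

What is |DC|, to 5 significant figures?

28.524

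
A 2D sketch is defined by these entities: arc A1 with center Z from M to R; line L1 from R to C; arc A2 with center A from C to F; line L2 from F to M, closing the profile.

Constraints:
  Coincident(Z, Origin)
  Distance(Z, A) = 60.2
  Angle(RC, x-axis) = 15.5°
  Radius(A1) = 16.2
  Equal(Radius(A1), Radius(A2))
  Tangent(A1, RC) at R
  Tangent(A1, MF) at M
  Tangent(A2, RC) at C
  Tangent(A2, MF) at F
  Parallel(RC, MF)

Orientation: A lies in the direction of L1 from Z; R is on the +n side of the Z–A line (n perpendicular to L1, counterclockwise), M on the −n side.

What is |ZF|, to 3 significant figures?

62.3

The slot axis is L1's direction at 15.5°, so u = (cos 15.5°, sin 15.5°) = (0.964, 0.267) and n = (−sin 15.5°, cos 15.5°) = (-0.267, 0.964). Z is at the origin and A lies 60.2 along u from Z, so A = 60.2·u = (58.0, 16.1). Tangency of A1 to both parallel lines with radius 16.2 puts R and M at Z ± 16.2·n: R = (-4.33, 15.6), M = (4.33, -15.6). Equal radii place C and F the same way about A: C = A + 16.2·n = (53.7, 31.7), F = A − 16.2·n = (62.3, 0.477). Then |ZF| = |F − Z| = 62.3.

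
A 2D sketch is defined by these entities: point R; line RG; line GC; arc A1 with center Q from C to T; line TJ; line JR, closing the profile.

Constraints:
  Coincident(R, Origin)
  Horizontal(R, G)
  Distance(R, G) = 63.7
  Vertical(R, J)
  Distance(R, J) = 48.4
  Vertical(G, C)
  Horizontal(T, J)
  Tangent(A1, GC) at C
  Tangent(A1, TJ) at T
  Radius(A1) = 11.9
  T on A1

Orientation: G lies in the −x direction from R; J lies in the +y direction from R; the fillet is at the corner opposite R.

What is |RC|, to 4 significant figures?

73.42

The virtual corner opposite R is at (-63.70, 48.40). A1 meets GC tangentially, so QC is at right angles to GC and the tangent condition forces QT to be normal to TJ, with radius 11.9, so the center Q sits 11.9 in from both sides at Q = (-51.80, 36.50). That places the tangent points at C = (-63.70, 36.50) on GC and T = (-51.80, 48.40) on TJ. Then |RC| = |C − R| = 73.42.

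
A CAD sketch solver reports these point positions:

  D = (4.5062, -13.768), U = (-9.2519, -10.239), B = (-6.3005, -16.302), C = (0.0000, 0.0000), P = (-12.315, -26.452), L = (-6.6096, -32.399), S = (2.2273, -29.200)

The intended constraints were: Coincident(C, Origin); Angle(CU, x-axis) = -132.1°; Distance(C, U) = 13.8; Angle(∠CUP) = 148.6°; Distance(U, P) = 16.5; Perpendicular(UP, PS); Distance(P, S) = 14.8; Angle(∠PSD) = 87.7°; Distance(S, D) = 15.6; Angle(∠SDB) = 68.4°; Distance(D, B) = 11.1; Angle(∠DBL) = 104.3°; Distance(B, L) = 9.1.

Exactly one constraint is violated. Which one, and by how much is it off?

Distance(B, L) = 9.1 — off by 7.00.

C = (0.00, 0.00) ✓; CU at -132.1° ✓; |CU| = 13.80 ✓; ∠CUP = 148.6° ✓; |UP| = 16.50 ✓; ∠(UP, PS) = 90.00° ✓; |PS| = 14.80 ✓; ∠PSD = 87.70° ✓; |SD| = 15.60 ✓; ∠SDB = 68.40° ✓; |DB| = 11.10 ✓; ∠DBL = 104.3° ✓; |BL| = 16.10 ✗.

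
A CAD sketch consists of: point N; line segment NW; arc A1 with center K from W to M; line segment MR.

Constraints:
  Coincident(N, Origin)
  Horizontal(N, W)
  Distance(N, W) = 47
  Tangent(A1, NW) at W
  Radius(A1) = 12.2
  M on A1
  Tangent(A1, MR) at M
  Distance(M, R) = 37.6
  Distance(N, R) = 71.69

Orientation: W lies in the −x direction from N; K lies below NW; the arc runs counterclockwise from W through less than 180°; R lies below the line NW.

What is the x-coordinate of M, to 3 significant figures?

-58.8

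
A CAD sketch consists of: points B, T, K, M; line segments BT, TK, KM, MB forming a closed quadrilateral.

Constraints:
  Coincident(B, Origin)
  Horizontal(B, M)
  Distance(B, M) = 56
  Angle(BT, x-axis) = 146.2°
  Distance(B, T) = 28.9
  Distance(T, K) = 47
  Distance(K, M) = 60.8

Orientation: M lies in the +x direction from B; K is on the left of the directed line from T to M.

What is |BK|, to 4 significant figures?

46.01

B is at the origin; BM is horizontal with |BM| = 56.0 and M in +x, so M = (56.0, 0). BT runs at 146.2° with |BT| = 28.9, so T = (-24.02, 16.08). K is determined by |TK| = 47.0 and |KM| = 60.8 together: it lies at the intersection of circle(T, 47.0) and circle(M, 60.8). With |TM| = 81.61, the foot of the radical line on TM is 31.69 from T and the perpendicular offset is √(47.0² − 31.69²) = 34.71. Taking the left-of-TM solution: K = (13.89, 43.86).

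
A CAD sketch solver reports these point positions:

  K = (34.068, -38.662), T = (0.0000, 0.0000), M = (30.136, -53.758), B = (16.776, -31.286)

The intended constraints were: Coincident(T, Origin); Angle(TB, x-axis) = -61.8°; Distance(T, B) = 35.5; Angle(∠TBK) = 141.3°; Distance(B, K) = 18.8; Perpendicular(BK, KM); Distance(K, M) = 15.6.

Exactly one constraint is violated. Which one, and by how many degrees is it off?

Perpendicular(BK, KM) — off by 8.50°.

T = (0.00, 0.00) ✓; TB at -61.80° ✓; |TB| = 35.50 ✓; ∠TBK = 141.3° ✓; |BK| = 18.80 ✓; ∠(BK, KM) = 81.50° ✗; |KM| = 15.60 ✓.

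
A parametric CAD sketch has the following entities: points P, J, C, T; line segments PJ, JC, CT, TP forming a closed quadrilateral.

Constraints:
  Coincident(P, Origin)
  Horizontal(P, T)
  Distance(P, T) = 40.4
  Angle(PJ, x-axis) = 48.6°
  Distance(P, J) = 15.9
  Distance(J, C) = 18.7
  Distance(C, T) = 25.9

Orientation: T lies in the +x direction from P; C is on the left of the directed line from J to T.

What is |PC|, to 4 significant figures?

34.23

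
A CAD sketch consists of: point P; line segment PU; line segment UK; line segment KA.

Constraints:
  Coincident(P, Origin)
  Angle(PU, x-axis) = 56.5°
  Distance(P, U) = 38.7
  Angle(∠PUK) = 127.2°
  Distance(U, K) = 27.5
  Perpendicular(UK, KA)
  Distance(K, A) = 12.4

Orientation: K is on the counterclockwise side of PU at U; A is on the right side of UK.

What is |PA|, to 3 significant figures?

66.8

P is at the origin; PU runs at 56.5° with length 38.7, so U = 38.7·(cos 56.5°, sin 56.5°) = (21.4, 32.3). ∠PUK = 127.2°, so UK runs at 56.5° + (180° − 127.2°) = 109° from the x-axis; with |UK| = 27.5, K = U + 27.5·(cos 109°, sin 109°) = (12.3, 58.2). UK is perpendicular to KA; with |KA| = 12.4 on the right of UK, A = K + 12.4·(0.944, 0.331) = (24.0, 62.3). Then |PA| = |A − P| = 66.8.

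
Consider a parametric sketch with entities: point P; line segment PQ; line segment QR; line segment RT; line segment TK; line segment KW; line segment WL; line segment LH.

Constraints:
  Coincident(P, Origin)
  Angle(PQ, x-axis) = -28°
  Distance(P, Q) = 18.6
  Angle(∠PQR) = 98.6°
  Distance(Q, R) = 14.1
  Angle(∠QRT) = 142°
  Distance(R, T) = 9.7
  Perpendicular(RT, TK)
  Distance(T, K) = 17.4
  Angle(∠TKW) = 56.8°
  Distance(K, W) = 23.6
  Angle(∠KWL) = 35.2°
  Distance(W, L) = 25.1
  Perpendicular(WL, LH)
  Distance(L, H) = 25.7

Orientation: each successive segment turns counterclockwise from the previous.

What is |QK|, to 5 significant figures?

22.564

∠QRT = 142.0° gives RT at 91.400° from the x-axis; with |RT| = 9.7, T = (24.593, 12.285). RT is perpendicular to TK, so TK runs at -178.60°; with |TK| = 17.4, K = (7.1978, 11.860). Then |QK| = |K − Q| = 22.564.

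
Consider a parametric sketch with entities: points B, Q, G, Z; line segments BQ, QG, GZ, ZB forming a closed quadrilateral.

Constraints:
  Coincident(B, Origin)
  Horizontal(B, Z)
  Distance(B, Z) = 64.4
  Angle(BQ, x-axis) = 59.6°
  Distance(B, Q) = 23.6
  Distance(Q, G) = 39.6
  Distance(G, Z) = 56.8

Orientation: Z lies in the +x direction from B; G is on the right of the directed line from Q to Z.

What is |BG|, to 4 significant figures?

22.13

Checks: |QG| = 39.60 ✓; |GZ| = 56.80 ✓.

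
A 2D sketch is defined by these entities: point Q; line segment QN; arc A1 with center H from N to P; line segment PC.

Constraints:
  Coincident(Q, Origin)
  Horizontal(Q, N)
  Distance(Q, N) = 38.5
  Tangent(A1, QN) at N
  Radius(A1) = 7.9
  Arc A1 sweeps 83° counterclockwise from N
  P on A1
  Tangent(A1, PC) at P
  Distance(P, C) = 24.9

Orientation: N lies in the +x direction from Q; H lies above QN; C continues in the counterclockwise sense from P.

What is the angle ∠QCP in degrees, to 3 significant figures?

50.3°

Q is at the origin; QN is horizontal with |QN| = 38.5 and N on the +x side, so N = (38.5, 0.00). Tangency of A1 to QN means the radius HN is perpendicular to QN, so H = N + (0, 7.9) = (38.5, 7.90). On A1, N sits at bearing -90° from H; an 83° counterclockwise sweep puts P at bearing -7°, so P = H + 7.9·(cos -7°, sin -7°) = (46.3, 6.94). A1 meets PC tangentially, so HP is at right angles to PC, so PC runs along (−sin -7°, cos -7°); with |PC| = 24.9, C = (49.4, 31.7). Then cos ∠QCP = CQ·CP / (|CQ||CP|), giving 50.3°.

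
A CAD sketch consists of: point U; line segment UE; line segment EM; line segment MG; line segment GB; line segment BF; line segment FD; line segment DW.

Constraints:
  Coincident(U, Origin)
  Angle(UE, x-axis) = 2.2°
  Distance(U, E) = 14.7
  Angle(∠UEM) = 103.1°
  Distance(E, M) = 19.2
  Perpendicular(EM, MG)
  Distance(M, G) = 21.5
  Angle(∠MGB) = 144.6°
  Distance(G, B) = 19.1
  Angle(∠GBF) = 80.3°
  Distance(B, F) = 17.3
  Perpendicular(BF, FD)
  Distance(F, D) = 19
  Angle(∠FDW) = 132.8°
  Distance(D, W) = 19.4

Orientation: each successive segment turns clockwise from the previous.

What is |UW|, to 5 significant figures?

32.170

U is at the origin; UE runs at 2.2° with length 14.7, so E = (14.689, 0.56430). ∠UEM = 103.1° gives EM at -74.700° from the x-axis; with |EM| = 19.2, M = (19.756, -17.955). EM ⟂ MG, so MG runs at -164.70°; with |MG| = 21.5, G = (-0.98246, -23.628). ∠MGB = 144.6° gives GB at 159.90° from the x-axis; with |GB| = 19.1, B = (-18.919, -17.065). ∠GBF = 80.3° gives BF at 60.200° from the x-axis; with |BF| = 17.3, F = (-10.322, -2.0522). The perpendicularity gives FD at right angles to BF, so FD runs at -29.800°; with |FD| = 19.0, D = (6.1660, -11.495). ∠FDW = 132.8° gives DW at -77.000° from the x-axis; with |DW| = 19.4, W = (10.530, -30.398). Then |UW| = |W − U| = 32.170.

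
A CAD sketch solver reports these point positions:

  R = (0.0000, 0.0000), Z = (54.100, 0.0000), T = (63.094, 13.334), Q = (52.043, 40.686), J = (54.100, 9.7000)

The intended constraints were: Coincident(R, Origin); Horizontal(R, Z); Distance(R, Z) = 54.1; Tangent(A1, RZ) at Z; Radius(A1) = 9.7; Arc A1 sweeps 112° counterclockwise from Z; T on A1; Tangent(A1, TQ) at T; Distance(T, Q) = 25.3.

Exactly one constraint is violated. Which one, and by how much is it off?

Distance(T, Q) = 25.3 — off by 4.20.

R = (0.00, 0.00) ✓; R.y = 0.00, Z.y = 0.00 ✓; |RZ| = 54.10 ✓; ∠(JZ, ZR) = 90.00° ✓; |JZ| = 9.700 ✓; bearing(J→T) − bearing(J→Z) = 112.0° ✓; |JT| = 9.700 ✓; ∠(JT, TQ) = 90.00° ✓; |TQ| = 29.50 ✗.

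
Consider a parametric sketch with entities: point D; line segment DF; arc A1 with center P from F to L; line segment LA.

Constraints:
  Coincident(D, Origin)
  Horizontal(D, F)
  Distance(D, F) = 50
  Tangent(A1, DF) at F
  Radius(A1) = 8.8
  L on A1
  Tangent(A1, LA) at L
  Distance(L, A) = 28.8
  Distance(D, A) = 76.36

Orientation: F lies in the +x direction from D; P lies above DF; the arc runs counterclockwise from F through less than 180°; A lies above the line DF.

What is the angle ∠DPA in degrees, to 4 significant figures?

140.1°

D is at the origin; D and F share the same y with |DF| = 50.0 and F on the +x side, so F = (50.00, 0.000). A1 meets DF tangentially, so PF is at right angles to DF, so P = F + (0, 8.8) = (50.00, 8.800). Since PL ⟂ LA (tangency), |PA| = √(8.8² + 28.8²) = 30.11 regardless of where L sits on A1. So A lies on both circle(D, 76.36) and circle(P, 30.11); the above-DF intersection is A = (69.41, 31.82). L is the foot of the tangent from A: L = (58.09, 5.340).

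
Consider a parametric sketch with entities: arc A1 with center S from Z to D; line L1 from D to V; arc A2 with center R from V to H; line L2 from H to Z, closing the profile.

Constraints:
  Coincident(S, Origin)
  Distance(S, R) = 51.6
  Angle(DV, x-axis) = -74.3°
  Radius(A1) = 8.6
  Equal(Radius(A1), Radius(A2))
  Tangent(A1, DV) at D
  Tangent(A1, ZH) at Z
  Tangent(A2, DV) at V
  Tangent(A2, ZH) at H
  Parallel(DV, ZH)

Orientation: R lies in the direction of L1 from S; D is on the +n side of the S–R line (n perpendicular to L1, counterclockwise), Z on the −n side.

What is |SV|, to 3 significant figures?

52.3

The slot axis is L1's direction at -74.3°, so u = (cos -74.3°, sin -74.3°) = (0.271, -0.963) and n = (−sin -74.3°, cos -74.3°) = (0.963, 0.271). S is at the origin and R lies 51.6 along u from S, so R = 51.6·u = (14.0, -49.7). Tangency of A1 to both parallel lines with radius 8.6 puts D and Z at S ± 8.6·n: D = (8.28, 2.33), Z = (-8.28, -2.33). Equal radii place V and H the same way about R: V = R + 8.6·n = (22.2, -47.3), H = R − 8.6·n = (5.68, -52.0). Then |SV| = |V − S| = 52.3.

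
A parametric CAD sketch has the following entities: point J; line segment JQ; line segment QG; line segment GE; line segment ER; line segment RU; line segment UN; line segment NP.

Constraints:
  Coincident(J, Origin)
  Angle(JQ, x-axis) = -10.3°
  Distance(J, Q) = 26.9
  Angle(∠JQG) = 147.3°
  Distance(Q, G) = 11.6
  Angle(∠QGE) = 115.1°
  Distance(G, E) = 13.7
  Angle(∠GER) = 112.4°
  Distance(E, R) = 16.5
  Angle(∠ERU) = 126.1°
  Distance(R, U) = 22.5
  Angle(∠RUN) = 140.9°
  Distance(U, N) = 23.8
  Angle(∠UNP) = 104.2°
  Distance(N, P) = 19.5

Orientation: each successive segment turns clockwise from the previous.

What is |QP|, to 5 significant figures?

25.433

J is at the origin; JQ runs at -10.3° with length 26.9, so Q = (26.467, -4.8098). ∠JQG = 147.3° gives QG at -43.000° from the x-axis; with |QG| = 11.6, G = (34.950, -12.721). ∠QGE = 115.1° gives GE at -107.90° from the x-axis; with |GE| = 13.7, E = (30.739, -25.758). ∠GER = 112.4° gives ER at -175.50° from the x-axis; with |ER| = 16.5, R = (14.290, -27.052). ∠ERU = 126.1° gives RU at 130.60° from the x-axis; with |RU| = 22.5, U = (-0.35213, -9.9688). ∠RUN = 140.9° gives UN at 91.500° from the x-axis; with |UN| = 23.8, N = (-0.97514, 13.823). ∠UNP = 104.2° gives NP at 15.700° from the x-axis; with |NP| = 19.5, P = (17.797, 19.100). Then |QP| = |P − Q| = 25.433.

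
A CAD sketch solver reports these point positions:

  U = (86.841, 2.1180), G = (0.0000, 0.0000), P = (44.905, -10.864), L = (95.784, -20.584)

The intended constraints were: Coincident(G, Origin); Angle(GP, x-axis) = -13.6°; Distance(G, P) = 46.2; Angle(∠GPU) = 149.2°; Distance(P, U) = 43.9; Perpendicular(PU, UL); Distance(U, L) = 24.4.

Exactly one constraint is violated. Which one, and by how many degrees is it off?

Perpendicular(PU, UL) — off by 4.30°.

G = (0.00, 0.00) ✓; GP at -13.60° ✓; |GP| = 46.20 ✓; ∠GPU = 149.2° ✓; |PU| = 43.90 ✓; ∠(PU, UL) = 85.70° ✗; |UL| = 24.40 ✓.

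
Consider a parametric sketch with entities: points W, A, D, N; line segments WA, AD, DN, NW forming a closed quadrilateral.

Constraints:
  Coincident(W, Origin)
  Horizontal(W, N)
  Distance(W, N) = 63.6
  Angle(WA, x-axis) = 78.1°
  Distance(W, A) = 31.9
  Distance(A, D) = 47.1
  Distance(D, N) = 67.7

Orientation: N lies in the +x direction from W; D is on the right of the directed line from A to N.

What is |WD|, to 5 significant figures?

15.212

W is at the origin; W and N share the same y with |WN| = 63.6 and N in +x, so N = (63.6, 0). WA runs at 78.1° with |WA| = 31.9, so A = (6.5779, 31.214). D is determined by |AD| = 47.1 and |DN| = 67.7 together: it lies at the intersection of circle(A, 47.1) and circle(N, 67.7). With |AN| = 65.007, the foot of the radical line on AN is 14.314 from A and the perpendicular offset is √(47.1² − 14.314²) = 44.872. Taking the right-of-AN solution: D = (-2.4129, -15.019).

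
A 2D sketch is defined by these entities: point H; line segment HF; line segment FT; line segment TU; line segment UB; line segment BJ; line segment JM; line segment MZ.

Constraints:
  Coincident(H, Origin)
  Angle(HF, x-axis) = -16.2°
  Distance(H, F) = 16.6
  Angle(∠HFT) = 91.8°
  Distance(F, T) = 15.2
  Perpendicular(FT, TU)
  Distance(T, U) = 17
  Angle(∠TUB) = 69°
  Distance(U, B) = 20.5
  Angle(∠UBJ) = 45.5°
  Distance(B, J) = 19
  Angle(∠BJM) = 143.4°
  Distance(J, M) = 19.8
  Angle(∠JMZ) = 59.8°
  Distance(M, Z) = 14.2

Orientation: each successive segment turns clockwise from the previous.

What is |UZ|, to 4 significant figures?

7.975

H is at the origin; HF runs at -16.2° with length 16.6, so F = (15.94, -4.631). ∠HFT = 91.8° gives FT at -104.4° from the x-axis; with |FT| = 15.2, T = (12.16, -19.35). The perpendicularity gives TU at right angles to FT, so TU runs at 165.6°; with |TU| = 17.0, U = (-4.305, -15.13). ∠TUB = 69.0° gives UB at 54.60° from the x-axis; with |UB| = 20.5, B = (7.570, 1.584). ∠UBJ = 45.5° gives BJ at -79.90° from the x-axis; with |BJ| = 19.0, J = (10.90, -17.12). ∠BJM = 143.4° gives JM at -116.5° from the x-axis; with |JM| = 19.8, M = (2.067, -34.84). ∠JMZ = 59.8° gives MZ at 123.3° from the x-axis; with |MZ| = 14.2, Z = (-5.729, -22.97). Then |UZ| = |Z − U| = 7.975.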